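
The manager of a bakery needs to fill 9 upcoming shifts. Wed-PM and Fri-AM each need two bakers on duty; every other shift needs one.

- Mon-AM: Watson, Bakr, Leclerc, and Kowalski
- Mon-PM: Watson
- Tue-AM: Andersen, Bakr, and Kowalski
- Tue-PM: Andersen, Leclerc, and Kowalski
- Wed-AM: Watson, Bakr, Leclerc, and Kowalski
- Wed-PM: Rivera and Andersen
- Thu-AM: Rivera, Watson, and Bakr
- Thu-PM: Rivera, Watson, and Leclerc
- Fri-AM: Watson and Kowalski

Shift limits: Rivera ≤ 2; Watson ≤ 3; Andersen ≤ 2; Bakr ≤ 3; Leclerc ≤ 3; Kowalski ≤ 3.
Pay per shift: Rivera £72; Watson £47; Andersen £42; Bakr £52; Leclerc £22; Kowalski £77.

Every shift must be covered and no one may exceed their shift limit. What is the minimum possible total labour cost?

£492

Mon-PM can only be covered by Watson, so that assignment is forced.
Wed-PM can only be covered by Rivera and Andersen, so that assignment is forced.
Fri-AM can only be covered by Watson and Kowalski, so that assignment is forced.
Picking the cheapest available baker for each shift independently would cost £462, but that ignores the shift limits.
An optimal schedule: Mon-AM→Leclerc, Mon-PM→Watson, Tue-AM→Andersen, Tue-PM→Leclerc, Wed-AM→Bakr, Wed-PM→Andersen+Rivera, Thu-AM→Watson, Thu-PM→Leclerc, Fri-AM→Watson+Kowalski.
Total: 22 + 47 + 42 + 22 + 52 + 42 + 72 + 47 + 22 + 47 + 77 = £492.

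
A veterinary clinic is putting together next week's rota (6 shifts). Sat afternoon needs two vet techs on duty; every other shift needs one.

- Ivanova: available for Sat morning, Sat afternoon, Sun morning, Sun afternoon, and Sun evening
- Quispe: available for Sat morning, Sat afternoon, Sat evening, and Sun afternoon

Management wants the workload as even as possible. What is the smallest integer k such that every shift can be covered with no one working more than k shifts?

With 2 vet techs and 7 worker-slots to fill, someone must work at least ⌈7/2⌉ = 4 shifts, so k ≥ 4.
k = 4 works: Sat morning→Ivanova, Sat afternoon→Ivanova+Quispe, Sat evening→Quispe, Sun morning→Ivanova, Sun afternoon→Quispe, Sun evening→Ivanova.
Loads: Ivanova 4, Quispe 3 — all ≤ 4.

4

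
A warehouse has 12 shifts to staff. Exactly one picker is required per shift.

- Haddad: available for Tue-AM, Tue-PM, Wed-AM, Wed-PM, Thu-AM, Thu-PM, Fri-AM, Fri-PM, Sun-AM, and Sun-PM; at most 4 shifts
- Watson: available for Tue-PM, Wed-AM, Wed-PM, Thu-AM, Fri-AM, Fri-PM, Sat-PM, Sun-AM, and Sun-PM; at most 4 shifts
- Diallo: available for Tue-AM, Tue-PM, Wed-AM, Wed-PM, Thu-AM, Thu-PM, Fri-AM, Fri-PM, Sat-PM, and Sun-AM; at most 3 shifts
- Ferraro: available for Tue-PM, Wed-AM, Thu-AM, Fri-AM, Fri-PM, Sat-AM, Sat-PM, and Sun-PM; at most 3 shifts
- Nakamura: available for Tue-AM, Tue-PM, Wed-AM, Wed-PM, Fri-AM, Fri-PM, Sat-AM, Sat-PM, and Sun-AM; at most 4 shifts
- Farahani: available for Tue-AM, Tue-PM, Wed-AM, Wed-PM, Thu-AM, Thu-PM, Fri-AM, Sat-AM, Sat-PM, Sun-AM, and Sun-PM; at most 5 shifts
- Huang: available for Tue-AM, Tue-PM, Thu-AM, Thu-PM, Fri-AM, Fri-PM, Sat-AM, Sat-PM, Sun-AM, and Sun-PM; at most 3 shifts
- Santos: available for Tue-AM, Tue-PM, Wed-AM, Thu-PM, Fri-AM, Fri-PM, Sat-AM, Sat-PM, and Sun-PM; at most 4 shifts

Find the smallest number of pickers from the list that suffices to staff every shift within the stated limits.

3

12 slots to fill and no one can take more than 5, so at least ⌈12/5⌉ = 3 pickers are needed.
Haddad, Watson, and Nakamura alone can cover everything: Tue-AM→Haddad, Tue-PM→Watson, Wed-AM→Watson, Wed-PM→Watson, Thu-AM→Haddad, Thu-PM→Haddad, Fri-AM→Nakamura, Fri-PM→Nakamura, Sat-AM→Nakamura, Sat-PM→Watson, Sun-AM→Nakamura, Sun-PM→Haddad.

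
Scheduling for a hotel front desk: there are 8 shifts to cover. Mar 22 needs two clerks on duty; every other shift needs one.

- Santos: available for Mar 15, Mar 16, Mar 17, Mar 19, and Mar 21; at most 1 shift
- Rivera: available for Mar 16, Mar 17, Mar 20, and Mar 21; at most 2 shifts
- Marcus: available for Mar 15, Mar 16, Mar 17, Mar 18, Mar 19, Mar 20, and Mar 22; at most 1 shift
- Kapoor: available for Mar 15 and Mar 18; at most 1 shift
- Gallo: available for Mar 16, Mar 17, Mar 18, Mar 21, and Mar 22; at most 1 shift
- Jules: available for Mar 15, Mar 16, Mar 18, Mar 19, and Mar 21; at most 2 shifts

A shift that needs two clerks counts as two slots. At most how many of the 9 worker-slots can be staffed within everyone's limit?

Total capacity across all clerks is 1+2+1+1+1+2 = 8, and 9 slots are needed, so at most 8 can be filled.
An assignment achieving 8: Mar 15→Kapoor, Mar 17→Rivera, Mar 18→Jules, Mar 19→Santos, Mar 20→Rivera, Mar 21→Jules, Mar 22→Marcus+Gallo.
Loads: Santos 1/1, Rivera 2/2, Marcus 1/1, Kapoor 1/1, Gallo 1/1, Jules 2/2.

8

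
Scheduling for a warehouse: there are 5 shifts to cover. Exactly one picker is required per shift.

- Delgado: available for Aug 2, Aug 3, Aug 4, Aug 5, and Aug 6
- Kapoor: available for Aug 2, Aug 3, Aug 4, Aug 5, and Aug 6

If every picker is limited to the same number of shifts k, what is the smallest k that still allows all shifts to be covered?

With 2 pickers and 5 worker-slots to fill, someone must work at least ⌈5/2⌉ = 3 shifts, so k ≥ 3.
k = 3 works: Aug 2→Delgado, Aug 3→Delgado, Aug 4→Delgado, Aug 5→Kapoor, Aug 6→Kapoor.
Loads: Delgado 3, Kapoor 2 — all ≤ 3.

3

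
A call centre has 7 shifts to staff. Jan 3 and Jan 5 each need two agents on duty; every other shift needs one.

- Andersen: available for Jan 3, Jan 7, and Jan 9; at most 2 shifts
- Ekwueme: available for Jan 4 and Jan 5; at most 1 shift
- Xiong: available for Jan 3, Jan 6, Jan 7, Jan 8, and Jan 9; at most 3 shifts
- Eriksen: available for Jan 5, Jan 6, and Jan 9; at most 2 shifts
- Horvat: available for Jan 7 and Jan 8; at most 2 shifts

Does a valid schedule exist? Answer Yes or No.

No

Total capacity is 10 and 9 slots are needed, so capacity alone doesn't rule it out.
Shifts {Jan 4, Jan 5} need 3 worker-slots in total, but the agents available for any of those shifts (Ekwueme and Eriksen) can supply at most 2 among them. So no valid schedule exists.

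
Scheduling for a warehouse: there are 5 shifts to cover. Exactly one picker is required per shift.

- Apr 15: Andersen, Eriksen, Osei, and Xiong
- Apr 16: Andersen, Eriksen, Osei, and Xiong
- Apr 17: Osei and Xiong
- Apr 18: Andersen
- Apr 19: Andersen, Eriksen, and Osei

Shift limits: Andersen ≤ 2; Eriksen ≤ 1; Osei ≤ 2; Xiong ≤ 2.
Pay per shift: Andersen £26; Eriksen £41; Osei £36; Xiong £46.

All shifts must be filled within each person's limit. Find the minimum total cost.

£165

Apr 18 can only be covered by Andersen, so that assignment is forced.
Picking the cheapest available picker for each shift independently would cost £140, but that ignores the shift limits.
An optimal schedule: Apr 15→Eriksen, Apr 16→Osei, Apr 17→Osei, Apr 18→Andersen, Apr 19→Andersen.
Total: 41 + 36 + 36 + 26 + 26 = £165.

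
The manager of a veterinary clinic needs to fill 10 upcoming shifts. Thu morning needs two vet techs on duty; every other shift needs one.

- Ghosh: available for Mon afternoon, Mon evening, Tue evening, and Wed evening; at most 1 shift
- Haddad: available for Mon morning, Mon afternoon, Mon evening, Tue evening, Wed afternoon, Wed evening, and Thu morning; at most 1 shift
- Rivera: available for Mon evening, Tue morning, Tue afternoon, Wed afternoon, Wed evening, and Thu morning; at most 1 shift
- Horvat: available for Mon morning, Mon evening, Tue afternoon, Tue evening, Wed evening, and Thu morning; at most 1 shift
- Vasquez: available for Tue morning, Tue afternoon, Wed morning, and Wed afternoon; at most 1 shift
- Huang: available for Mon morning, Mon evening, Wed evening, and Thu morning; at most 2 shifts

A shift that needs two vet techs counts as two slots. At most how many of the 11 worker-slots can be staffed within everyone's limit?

Total capacity across all vet techs is 1+1+1+1+1+2 = 7, and 11 slots are needed, so at most 7 can be filled.
An assignment achieving 7: Mon morning→Haddad, Mon afternoon→Ghosh, Mon evening→Huang, Tue morning→Rivera, Tue afternoon→Horvat, Wed morning→Vasquez, Thu morning→Huang.
Loads: Ghosh 1/1, Haddad 1/1, Rivera 1/1, Horvat 1/1, Vasquez 1/1, Huang 2/2.

7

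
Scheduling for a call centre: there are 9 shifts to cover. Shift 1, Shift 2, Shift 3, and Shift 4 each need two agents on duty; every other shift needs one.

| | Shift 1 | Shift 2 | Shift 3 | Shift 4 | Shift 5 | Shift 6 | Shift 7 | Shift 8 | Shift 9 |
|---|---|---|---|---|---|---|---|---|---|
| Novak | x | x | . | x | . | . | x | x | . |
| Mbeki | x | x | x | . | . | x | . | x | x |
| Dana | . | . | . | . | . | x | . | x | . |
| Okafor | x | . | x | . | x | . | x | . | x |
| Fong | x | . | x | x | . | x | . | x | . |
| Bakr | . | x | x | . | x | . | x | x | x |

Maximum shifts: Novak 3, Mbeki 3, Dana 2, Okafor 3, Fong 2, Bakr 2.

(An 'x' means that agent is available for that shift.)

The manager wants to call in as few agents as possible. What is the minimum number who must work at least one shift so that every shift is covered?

5

13 slots to fill and no one can take more than 3, so at least ⌈13/3⌉ = 5 agents are needed.
Novak, Mbeki, Dana, Okafor, and Fong alone can cover everything: Shift 1→Okafor+Fong, Shift 2→Novak+Mbeki, Shift 3→Mbeki+Okafor, Shift 4→Novak+Fong, Shift 5→Okafor, Shift 6→Dana, Shift 7→Novak, Shift 8→Dana, Shift 9→Mbeki.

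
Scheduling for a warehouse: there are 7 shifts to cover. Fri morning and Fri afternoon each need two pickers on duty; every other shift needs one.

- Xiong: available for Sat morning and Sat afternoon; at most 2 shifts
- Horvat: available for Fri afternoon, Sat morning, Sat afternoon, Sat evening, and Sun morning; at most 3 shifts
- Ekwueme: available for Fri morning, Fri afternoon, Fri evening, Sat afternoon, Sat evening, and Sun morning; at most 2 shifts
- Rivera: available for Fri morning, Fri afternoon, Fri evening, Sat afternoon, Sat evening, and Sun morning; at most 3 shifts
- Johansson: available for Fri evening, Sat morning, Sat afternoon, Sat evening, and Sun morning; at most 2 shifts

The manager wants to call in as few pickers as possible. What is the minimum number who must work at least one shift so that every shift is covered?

4

9 slots to fill and no one can take more than 3, so at least ⌈9/3⌉ = 3 pickers are needed.
Any 3 pickers together have capacity at most 3+3+2 = 8 < 9 slots, so 3 can never suffice.
Xiong, Horvat, Ekwueme, and Rivera alone can cover everything: Fri morning→Ekwueme+Rivera, Fri afternoon→Horvat+Rivera, Fri evening→Ekwueme, Sat morning→Xiong, Sat afternoon→Xiong, Sat evening→Horvat, Sun morning→Horvat.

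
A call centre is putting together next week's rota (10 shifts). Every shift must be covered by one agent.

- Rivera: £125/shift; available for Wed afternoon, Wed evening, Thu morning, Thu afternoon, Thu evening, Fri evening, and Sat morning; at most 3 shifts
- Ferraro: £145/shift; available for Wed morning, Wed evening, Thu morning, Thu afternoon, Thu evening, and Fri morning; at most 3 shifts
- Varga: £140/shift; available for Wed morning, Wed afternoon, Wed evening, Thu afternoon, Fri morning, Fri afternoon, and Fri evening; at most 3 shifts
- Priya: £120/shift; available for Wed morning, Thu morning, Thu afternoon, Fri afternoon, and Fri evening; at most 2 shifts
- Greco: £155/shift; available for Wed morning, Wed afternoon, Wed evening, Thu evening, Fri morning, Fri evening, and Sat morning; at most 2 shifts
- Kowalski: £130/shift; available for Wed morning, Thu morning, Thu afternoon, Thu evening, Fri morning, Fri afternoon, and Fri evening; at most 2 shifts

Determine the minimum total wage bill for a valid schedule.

£1295

Picking the cheapest available agent for each shift independently would cost £1230, but that ignores the shift limits.
An optimal schedule: Wed morning→Varga, Wed afternoon→Rivera, Wed evening→Rivera, Thu morning→Priya, Thu afternoon→Varga, Thu evening→Kowalski, Fri morning→Kowalski, Fri afternoon→Priya, Fri evening→Varga, Sat morning→Rivera.
Total: 140 + 125 + 125 + 120 + 140 + 130 + 130 + 120 + 140 + 125 = £1295.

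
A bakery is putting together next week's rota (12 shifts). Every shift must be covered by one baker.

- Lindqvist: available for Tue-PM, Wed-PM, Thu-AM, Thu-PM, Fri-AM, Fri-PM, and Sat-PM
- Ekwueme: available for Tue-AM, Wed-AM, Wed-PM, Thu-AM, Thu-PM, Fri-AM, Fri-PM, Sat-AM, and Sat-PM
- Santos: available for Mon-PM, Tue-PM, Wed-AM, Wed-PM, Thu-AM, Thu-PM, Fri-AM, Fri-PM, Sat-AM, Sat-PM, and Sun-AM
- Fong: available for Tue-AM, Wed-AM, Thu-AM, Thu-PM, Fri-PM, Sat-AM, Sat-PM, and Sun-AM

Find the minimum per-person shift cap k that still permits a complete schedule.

With 4 bakers and 12 worker-slots to fill, someone must work at least ⌈12/4⌉ = 3 shifts, so k ≥ 3.
k = 3 works: Mon-PM→Santos, Tue-AM→Ekwueme, Tue-PM→Lindqvist, Wed-AM→Ekwueme, Wed-PM→Lindqvist, Thu-AM→Santos, Thu-PM→Fong, Fri-AM→Lindqvist, Fri-PM→Fong, Sat-AM→Ekwueme, Sat-PM→Fong, Sun-AM→Santos.
Loads: Lindqvist 3, Ekwueme 3, Santos 3, Fong 3 — all ≤ 3.

3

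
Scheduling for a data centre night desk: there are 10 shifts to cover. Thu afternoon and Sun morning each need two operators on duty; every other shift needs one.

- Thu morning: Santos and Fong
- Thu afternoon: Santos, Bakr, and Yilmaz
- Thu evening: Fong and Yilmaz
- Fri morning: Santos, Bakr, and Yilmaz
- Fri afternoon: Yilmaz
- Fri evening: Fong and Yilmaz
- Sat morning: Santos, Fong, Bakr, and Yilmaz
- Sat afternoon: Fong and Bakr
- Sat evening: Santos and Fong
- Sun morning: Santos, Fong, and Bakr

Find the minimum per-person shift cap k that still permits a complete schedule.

3

With 4 operators and 12 worker-slots to fill, someone must work at least ⌈12/4⌉ = 3 shifts, so k ≥ 3.
k = 3 works: Thu morning→Santos, Thu afternoon→Bakr+Yilmaz, Thu evening→Fong, Fri morning→Bakr, Fri afternoon→Yilmaz, Fri evening→Fong, Sat morning→Yilmaz, Sat afternoon→Fong, Sat evening→Santos, Sun morning→Santos+Bakr.
Loads: Santos 3, Fong 3, Bakr 3, Yilmaz 3 — all ≤ 3.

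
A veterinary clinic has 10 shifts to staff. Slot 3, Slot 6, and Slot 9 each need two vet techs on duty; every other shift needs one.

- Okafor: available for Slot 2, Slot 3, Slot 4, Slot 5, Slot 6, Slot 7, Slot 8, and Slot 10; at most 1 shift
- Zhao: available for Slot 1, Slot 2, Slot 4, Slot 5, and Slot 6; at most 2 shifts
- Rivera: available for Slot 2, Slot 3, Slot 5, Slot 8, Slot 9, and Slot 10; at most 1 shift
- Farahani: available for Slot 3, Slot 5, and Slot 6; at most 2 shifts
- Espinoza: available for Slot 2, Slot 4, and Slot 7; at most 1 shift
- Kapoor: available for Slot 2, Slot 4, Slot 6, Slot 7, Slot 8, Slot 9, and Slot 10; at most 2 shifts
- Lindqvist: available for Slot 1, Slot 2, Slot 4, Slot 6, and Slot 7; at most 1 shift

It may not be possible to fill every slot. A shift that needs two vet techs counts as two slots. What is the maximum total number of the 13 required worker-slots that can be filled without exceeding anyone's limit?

10

Total capacity across all vet techs is 1+2+1+2+1+2+1 = 10, and 13 slots are needed, so at most 10 can be filled.
An assignment achieving 10: Slot 1→Zhao, Slot 3→Okafor+Farahani, Slot 4→Lindqvist, Slot 5→Zhao, Slot 6→Farahani, Slot 7→Espinoza, Slot 8→Kapoor, Slot 9→Rivera+Kapoor.
Loads: Okafor 1/1, Zhao 2/2, Rivera 1/1, Farahani 2/2, Espinoza 1/1, Kapoor 2/2, Lindqvist 1/1.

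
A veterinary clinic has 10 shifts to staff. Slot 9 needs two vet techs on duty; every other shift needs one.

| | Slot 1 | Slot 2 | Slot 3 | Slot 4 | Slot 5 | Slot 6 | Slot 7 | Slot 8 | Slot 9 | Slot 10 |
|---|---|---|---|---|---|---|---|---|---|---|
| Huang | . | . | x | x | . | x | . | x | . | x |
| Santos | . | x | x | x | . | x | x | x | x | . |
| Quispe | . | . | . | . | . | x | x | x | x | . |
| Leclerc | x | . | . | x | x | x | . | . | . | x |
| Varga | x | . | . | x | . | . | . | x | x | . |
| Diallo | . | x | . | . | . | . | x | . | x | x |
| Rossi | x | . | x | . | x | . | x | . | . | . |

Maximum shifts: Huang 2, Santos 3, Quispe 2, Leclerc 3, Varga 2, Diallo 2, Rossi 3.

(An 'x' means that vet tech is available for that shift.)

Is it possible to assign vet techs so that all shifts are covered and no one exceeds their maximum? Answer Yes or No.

One valid schedule: Slot 1→Leclerc, Slot 2→Santos, Slot 3→Huang, Slot 4→Santos, Slot 5→Leclerc, Slot 6→Santos, Slot 7→Quispe, Slot 8→Quispe, Slot 9→Varga+Diallo, Slot 10→Huang.
Loads: Huang 2/2, Santos 3/3, Quispe 2/2, Leclerc 2/3, Varga 1/2, Diallo 1/2, Rossi 0/3 — all within limits.

Yes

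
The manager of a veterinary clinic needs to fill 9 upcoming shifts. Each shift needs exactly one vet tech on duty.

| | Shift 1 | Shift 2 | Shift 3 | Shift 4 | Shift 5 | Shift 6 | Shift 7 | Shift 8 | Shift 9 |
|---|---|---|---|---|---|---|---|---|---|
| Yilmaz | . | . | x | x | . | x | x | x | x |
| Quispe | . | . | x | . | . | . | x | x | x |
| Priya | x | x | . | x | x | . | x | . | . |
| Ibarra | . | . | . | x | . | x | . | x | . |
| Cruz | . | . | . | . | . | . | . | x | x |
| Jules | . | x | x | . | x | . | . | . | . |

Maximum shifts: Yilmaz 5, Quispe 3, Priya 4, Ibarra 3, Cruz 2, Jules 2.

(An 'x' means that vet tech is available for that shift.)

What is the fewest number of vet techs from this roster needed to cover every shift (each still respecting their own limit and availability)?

2

9 slots to fill and no one can take more than 5, so at least ⌈9/5⌉ = 2 vet techs are needed.
Yilmaz and Priya alone can cover everything: Shift 1→Priya, Shift 2→Priya, Shift 3→Yilmaz, Shift 4→Yilmaz, Shift 5→Priya, Shift 6→Yilmaz, Shift 7→Priya, Shift 8→Yilmaz, Shift 9→Yilmaz.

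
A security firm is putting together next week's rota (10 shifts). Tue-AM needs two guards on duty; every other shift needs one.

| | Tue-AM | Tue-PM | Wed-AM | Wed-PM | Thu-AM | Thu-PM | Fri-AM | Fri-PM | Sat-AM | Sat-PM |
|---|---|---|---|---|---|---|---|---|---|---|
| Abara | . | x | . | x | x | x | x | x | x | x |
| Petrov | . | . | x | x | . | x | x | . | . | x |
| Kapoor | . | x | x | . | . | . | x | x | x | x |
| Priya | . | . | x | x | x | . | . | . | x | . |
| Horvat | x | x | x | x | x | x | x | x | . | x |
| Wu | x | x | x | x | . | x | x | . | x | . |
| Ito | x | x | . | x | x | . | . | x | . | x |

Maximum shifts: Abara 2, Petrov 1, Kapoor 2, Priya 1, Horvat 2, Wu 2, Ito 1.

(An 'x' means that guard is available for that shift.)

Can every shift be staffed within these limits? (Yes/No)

One valid schedule: Tue-AM→Horvat+Wu, Tue-PM→Horvat, Wed-AM→Petrov, Wed-PM→Priya, Thu-AM→Abara, Thu-PM→Abara, Fri-AM→Wu, Fri-PM→Kapoor, Sat-AM→Kapoor, Sat-PM→Ito.
Loads: Abara 2/2, Petrov 1/1, Kapoor 2/2, Priya 1/1, Horvat 2/2, Wu 2/2, Ito 1/1 — all within limits.

Yes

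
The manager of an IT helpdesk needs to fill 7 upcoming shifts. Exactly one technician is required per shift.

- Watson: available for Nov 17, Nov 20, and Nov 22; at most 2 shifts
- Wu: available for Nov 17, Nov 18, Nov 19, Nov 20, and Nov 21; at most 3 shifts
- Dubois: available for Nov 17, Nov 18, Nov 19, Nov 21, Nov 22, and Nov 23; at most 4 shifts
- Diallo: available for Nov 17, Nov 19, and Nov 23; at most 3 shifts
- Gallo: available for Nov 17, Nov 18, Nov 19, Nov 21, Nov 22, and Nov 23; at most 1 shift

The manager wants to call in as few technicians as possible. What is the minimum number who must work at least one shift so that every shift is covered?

2

7 slots to fill and no one can take more than 4, so at least ⌈7/4⌉ = 2 technicians are needed.
Wu and Dubois alone can cover everything: Nov 17→Wu, Nov 18→Wu, Nov 19→Dubois, Nov 20→Wu, Nov 21→Dubois, Nov 22→Dubois, Nov 23→Dubois.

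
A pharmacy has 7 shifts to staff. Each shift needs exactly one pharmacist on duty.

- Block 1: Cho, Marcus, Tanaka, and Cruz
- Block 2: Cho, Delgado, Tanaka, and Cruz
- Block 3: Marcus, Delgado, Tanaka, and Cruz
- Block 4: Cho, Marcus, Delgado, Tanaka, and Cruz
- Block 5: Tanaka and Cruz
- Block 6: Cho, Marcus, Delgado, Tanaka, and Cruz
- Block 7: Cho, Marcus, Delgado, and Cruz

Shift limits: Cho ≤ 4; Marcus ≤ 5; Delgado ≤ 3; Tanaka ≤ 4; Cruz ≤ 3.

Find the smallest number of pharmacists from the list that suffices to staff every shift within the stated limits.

2

7 slots to fill and no one can take more than 5, so at least ⌈7/5⌉ = 2 pharmacists are needed.
Cho and Tanaka alone can cover everything: Block 1→Cho, Block 2→Cho, Block 3→Tanaka, Block 4→Cho, Block 5→Tanaka, Block 6→Tanaka, Block 7→Cho.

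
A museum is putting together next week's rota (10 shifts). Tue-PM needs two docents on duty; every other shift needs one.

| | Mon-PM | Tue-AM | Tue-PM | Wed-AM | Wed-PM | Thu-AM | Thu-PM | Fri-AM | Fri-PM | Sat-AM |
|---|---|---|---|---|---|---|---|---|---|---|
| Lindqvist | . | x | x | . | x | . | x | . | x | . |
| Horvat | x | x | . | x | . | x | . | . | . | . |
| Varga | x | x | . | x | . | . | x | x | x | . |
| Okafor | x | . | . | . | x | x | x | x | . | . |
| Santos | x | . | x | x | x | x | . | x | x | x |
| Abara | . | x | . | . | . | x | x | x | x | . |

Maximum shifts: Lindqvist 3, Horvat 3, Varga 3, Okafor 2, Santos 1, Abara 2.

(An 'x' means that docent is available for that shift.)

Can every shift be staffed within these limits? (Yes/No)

No

Total capacity is 14 and 11 slots are needed, so capacity alone doesn't rule it out.
Shifts {Tue-PM, Sat-AM} need 3 worker-slots in total, but the docents available for any of those shifts (Lindqvist and Santos) can supply at most 2 among them. So no valid schedule exists.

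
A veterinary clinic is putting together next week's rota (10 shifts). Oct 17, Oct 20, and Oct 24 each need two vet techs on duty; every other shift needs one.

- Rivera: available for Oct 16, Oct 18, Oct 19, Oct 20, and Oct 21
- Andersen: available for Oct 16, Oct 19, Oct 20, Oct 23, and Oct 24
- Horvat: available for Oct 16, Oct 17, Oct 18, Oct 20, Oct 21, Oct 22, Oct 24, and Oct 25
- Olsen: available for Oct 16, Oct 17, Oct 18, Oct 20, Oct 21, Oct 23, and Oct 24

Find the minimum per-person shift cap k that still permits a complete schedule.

With 4 vet techs and 13 worker-slots to fill, someone must work at least ⌈13/4⌉ = 4 shifts, so k ≥ 4.
k = 4 works: Oct 16→Rivera, Oct 17→Horvat+Olsen, Oct 18→Rivera, Oct 19→Rivera, Oct 20→Andersen+Olsen, Oct 21→Rivera, Oct 22→Horvat, Oct 23→Andersen, Oct 24→Andersen+Horvat, Oct 25→Horvat.
Loads: Rivera 4, Andersen 3, Horvat 4, Olsen 2 — all ≤ 4.

4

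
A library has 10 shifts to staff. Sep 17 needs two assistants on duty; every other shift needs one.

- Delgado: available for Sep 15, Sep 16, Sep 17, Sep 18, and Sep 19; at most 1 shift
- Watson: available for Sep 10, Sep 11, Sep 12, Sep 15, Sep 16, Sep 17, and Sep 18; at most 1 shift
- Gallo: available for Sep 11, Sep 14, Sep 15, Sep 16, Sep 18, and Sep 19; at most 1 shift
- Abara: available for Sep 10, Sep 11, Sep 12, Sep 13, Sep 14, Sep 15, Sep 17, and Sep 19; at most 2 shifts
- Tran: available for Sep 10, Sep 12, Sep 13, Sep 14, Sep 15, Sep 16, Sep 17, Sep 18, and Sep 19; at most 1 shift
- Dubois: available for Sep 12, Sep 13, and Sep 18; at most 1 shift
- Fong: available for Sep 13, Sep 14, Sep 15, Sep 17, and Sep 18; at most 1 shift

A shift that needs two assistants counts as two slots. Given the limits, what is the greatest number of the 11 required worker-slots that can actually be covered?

8

Total capacity across all assistants is 1+1+1+2+1+1+1 = 8, and 11 slots are needed, so at most 8 can be filled.
An assignment achieving 8: Sep 10→Watson, Sep 11→Gallo, Sep 12→Abara, Sep 13→Abara, Sep 14→Tran, Sep 16→Delgado, Sep 17→Fong, Sep 18→Dubois.
Loads: Delgado 1/1, Watson 1/1, Gallo 1/1, Abara 2/2, Tran 1/1, Dubois 1/1, Fong 1/1.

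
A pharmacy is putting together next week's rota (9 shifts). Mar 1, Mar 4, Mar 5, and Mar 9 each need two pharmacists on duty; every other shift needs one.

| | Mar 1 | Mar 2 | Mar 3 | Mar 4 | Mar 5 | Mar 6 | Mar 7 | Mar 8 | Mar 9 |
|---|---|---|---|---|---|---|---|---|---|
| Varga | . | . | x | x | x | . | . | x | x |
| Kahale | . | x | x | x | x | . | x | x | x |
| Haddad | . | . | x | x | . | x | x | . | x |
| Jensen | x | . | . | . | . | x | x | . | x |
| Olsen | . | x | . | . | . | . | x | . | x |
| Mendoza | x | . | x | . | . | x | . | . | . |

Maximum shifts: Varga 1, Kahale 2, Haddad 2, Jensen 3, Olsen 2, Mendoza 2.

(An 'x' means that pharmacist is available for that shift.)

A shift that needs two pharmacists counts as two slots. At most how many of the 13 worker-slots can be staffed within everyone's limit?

Total capacity across all pharmacists is 1+2+2+3+2+2 = 12, and 13 slots are needed, so at most 12 can be filled.
An assignment achieving 12: Mar 1→Jensen+Mendoza, Mar 2→Olsen, Mar 3→Mendoza, Mar 4→Haddad, Mar 5→Varga+Kahale, Mar 6→Haddad, Mar 7→Jensen, Mar 8→Kahale, Mar 9→Jensen+Olsen.
Loads: Varga 1/1, Kahale 2/2, Haddad 2/2, Jensen 3/3, Olsen 2/2, Mendoza 2/2.

12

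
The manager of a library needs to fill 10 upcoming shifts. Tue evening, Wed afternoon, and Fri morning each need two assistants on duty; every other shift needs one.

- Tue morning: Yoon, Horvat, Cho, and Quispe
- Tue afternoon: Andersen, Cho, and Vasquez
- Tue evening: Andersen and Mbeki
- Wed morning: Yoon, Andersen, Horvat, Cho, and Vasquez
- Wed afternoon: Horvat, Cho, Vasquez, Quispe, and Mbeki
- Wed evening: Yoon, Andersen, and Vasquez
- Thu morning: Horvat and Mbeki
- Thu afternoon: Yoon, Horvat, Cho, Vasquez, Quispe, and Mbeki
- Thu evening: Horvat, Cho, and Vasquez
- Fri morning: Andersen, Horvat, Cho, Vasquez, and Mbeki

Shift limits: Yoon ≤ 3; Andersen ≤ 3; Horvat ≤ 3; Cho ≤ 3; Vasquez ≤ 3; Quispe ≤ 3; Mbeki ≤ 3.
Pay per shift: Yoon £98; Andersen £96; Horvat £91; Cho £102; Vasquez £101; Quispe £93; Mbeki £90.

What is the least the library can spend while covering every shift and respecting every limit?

£1208

Tue evening can only be covered by Andersen and Mbeki, so that assignment is forced.
Picking the cheapest available assistant for each shift independently would cost £1193, but that ignores the shift limits.
An optimal schedule: Tue morning→Quispe, Tue afternoon→Andersen, Tue evening→Mbeki+Andersen, Wed morning→Yoon, Wed afternoon→Horvat+Quispe, Wed evening→Andersen, Thu morning→Mbeki, Thu afternoon→Quispe, Thu evening→Horvat, Fri morning→Mbeki+Horvat.
Total: 93 + 96 + 90 + 96 + 98 + 91 + 93 + 96 + 90 + 93 + 91 + 90 + 91 = £1208.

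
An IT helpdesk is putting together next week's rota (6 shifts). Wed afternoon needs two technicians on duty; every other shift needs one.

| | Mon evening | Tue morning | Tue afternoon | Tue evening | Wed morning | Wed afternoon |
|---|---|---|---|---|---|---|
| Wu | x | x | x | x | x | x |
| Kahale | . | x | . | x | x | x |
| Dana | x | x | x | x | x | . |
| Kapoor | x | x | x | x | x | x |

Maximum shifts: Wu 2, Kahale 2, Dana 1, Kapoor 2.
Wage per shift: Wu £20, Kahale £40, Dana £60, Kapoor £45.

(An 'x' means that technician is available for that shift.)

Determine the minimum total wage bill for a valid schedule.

Picking the cheapest available technician for each shift independently would cost £160, but that ignores the shift limits.
An optimal schedule: Mon evening→Wu, Tue morning→Kahale, Tue afternoon→Wu, Tue evening→Dana, Wed morning→Kapoor, Wed afternoon→Kahale+Kapoor.
Total: 20 + 40 + 20 + 60 + 45 + 40 + 45 = £270.

£270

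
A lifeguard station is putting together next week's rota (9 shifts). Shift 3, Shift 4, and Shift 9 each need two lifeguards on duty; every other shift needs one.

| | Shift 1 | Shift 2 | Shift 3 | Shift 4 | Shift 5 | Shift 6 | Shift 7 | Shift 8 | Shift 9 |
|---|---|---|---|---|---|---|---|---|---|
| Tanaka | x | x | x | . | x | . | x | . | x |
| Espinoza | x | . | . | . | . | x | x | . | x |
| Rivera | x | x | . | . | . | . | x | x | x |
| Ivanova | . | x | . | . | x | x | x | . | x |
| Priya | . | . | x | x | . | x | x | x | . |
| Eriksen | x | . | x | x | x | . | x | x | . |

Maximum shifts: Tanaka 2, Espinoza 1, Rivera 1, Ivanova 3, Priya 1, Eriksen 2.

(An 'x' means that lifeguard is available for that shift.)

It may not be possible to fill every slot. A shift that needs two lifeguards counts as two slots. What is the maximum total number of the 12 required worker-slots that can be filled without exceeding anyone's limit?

Total capacity across all lifeguards is 2+1+1+3+1+2 = 10, and 12 slots are needed, so at most 10 can be filled.
An assignment achieving 10: Shift 2→Tanaka, Shift 3→Tanaka+Eriksen, Shift 4→Priya+Eriksen, Shift 5→Ivanova, Shift 6→Espinoza, Shift 7→Ivanova, Shift 8→Rivera, Shift 9→Ivanova.
Loads: Tanaka 2/2, Espinoza 1/1, Rivera 1/1, Ivanova 3/3, Priya 1/1, Eriksen 2/2.

10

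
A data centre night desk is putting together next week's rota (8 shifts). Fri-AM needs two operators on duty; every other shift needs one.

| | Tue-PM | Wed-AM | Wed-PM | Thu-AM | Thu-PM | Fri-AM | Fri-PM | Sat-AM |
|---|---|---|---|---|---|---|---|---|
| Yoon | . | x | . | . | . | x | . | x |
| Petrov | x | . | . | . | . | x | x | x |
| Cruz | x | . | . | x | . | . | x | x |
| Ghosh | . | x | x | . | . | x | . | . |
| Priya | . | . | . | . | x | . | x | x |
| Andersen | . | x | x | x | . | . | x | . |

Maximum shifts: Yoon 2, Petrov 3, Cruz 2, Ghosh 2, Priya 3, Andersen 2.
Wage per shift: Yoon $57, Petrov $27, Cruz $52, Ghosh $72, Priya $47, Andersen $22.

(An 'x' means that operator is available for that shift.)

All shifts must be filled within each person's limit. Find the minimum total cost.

$328

Thu-PM can only be covered by Priya, so that assignment is forced.
Picking the cheapest available operator for each shift independently would cost $273, but that ignores the shift limits.
An optimal schedule: Tue-PM→Petrov, Wed-AM→Andersen, Wed-PM→Andersen, Thu-AM→Cruz, Thu-PM→Priya, Fri-AM→Petrov+Yoon, Fri-PM→Petrov, Sat-AM→Priya.
Total: 27 + 22 + 22 + 52 + 47 + 27 + 57 + 27 + 47 = $328.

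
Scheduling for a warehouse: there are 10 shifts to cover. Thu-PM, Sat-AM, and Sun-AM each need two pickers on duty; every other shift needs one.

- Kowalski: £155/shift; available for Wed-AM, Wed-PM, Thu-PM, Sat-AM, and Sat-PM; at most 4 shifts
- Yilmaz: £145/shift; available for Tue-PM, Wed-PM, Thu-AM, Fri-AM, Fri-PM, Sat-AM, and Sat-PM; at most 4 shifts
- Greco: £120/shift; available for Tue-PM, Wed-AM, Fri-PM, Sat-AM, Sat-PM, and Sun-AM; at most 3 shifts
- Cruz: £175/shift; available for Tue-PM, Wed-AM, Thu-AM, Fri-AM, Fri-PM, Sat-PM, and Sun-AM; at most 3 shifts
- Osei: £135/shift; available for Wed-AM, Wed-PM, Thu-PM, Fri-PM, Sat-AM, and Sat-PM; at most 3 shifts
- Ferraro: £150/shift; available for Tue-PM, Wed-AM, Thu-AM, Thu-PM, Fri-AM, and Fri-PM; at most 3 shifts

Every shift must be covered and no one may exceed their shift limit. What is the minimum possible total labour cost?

Sun-AM can only be covered by Greco and Cruz, so that assignment is forced.
Picking the cheapest available picker for each shift independently would cost £1740, but that ignores the shift limits.
An optimal schedule: Tue-PM→Greco, Wed-AM→Greco, Wed-PM→Osei, Thu-AM→Yilmaz, Thu-PM→Osei+Ferraro, Fri-AM→Yilmaz, Fri-PM→Ferraro, Sat-AM→Osei+Yilmaz, Sat-PM→Yilmaz, Sun-AM→Greco+Cruz.
Total: 120 + 120 + 135 + 145 + 135 + 150 + 145 + 150 + 135 + 145 + 145 + 120 + 175 = £1820.

£1820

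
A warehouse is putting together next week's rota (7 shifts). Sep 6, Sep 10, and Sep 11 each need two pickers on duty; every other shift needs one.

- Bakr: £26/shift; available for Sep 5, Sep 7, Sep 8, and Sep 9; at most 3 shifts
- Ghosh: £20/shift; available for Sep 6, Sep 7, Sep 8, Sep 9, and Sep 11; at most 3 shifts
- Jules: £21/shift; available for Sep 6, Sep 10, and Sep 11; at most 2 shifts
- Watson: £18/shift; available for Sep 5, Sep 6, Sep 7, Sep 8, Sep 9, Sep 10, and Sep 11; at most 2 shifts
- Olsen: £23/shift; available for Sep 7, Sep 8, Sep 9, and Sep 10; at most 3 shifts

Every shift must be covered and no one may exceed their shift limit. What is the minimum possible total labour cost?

Picking the cheapest available picker for each shift independently would cost £187, but that ignores the shift limits.
An optimal schedule: Sep 5→Watson, Sep 6→Watson+Ghosh, Sep 7→Ghosh, Sep 8→Olsen, Sep 9→Olsen, Sep 10→Jules+Olsen, Sep 11→Ghosh+Jules.
Total: 18 + 18 + 20 + 20 + 23 + 23 + 21 + 23 + 20 + 21 = £207.

£207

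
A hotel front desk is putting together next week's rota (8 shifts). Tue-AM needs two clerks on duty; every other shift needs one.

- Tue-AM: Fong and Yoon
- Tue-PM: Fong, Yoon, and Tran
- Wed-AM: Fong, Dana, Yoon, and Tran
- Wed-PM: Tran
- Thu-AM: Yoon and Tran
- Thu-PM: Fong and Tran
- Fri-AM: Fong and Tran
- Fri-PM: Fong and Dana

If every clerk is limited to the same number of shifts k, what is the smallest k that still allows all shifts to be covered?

3

With 4 clerks and 9 worker-slots to fill, someone must work at least ⌈9/4⌉ = 3 shifts, so k ≥ 3.
k = 3 works: Tue-AM→Fong+Yoon, Tue-PM→Yoon, Wed-AM→Dana, Wed-PM→Tran, Thu-AM→Yoon, Thu-PM→Fong, Fri-AM→Fong, Fri-PM→Dana.
Loads: Fong 3, Dana 2, Yoon 3, Tran 1 — all ≤ 3.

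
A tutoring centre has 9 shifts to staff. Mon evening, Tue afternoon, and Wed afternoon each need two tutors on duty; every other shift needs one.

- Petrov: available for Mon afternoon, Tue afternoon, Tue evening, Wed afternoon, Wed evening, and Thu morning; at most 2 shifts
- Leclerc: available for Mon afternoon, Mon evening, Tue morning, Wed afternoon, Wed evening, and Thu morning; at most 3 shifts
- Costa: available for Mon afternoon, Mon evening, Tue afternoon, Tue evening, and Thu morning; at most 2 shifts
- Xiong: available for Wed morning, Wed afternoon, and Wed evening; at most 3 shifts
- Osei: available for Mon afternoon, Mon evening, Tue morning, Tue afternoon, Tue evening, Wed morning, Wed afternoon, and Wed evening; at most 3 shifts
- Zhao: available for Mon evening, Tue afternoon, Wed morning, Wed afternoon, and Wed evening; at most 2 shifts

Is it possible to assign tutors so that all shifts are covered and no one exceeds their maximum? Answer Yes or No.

One valid schedule: Mon afternoon→Leclerc, Mon evening→Costa+Osei, Tue morning→Leclerc, Tue afternoon→Costa+Osei, Tue evening→Petrov, Wed morning→Xiong, Wed afternoon→Xiong+Osei, Wed evening→Leclerc, Thu morning→Petrov.
Loads: Petrov 2/2, Leclerc 3/3, Costa 2/2, Xiong 2/3, Osei 3/3, Zhao 0/2 — all within limits.

Yes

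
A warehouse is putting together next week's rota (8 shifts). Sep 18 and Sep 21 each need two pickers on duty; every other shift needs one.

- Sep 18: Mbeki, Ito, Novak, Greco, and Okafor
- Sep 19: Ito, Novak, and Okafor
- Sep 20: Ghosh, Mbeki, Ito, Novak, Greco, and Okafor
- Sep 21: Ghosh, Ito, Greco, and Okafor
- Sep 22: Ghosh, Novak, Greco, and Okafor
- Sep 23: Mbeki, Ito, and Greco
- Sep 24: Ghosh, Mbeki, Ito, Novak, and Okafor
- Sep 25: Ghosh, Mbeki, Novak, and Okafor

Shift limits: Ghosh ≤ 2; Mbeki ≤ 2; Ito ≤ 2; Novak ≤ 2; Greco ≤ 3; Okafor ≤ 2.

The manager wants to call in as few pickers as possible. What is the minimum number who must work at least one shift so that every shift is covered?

5

10 slots to fill and no one can take more than 3, so at least ⌈10/3⌉ = 4 pickers are needed.
Any 4 pickers together have capacity at most 3+2+2+2 = 9 < 10 slots, so 4 can never suffice.
Ghosh, Mbeki, Ito, Novak, and Greco alone can cover everything: Sep 18→Novak+Greco, Sep 19→Ito, Sep 20→Greco, Sep 21→Ghosh+Ito, Sep 22→Ghosh, Sep 23→Mbeki, Sep 24→Novak, Sep 25→Mbeki.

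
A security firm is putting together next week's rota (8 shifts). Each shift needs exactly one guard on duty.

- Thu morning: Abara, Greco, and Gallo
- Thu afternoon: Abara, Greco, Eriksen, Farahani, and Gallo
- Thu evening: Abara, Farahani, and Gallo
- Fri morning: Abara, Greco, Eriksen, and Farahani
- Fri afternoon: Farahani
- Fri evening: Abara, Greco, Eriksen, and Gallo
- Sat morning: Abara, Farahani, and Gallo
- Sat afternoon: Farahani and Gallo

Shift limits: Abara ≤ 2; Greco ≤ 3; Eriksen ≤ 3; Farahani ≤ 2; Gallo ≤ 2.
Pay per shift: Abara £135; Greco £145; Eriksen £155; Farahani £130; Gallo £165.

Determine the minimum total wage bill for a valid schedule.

Fri afternoon can only be covered by Farahani, so that assignment is forced.
Picking the cheapest available guard for each shift independently would cost £1050, but that ignores the shift limits.
An optimal schedule: Thu morning→Greco, Thu afternoon→Eriksen, Thu evening→Abara, Fri morning→Greco, Fri afternoon→Farahani, Fri evening→Greco, Sat morning→Abara, Sat afternoon→Farahani.
Total: 145 + 155 + 135 + 145 + 130 + 145 + 135 + 130 = £1120.

£1120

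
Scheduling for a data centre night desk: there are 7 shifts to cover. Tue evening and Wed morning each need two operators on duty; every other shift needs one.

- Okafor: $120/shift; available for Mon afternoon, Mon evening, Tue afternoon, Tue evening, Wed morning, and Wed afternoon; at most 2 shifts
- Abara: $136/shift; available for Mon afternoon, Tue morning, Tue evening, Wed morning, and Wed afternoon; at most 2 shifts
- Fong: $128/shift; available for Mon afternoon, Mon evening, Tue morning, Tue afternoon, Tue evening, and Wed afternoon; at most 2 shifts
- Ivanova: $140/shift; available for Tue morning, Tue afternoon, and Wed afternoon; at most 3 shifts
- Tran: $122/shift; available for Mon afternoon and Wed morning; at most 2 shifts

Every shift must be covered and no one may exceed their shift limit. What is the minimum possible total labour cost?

Picking the cheapest available operator for each shift independently would cost $1098, but that ignores the shift limits.
An optimal schedule: Mon afternoon→Tran, Mon evening→Okafor, Tue morning→Abara, Tue afternoon→Fong, Tue evening→Okafor+Fong, Wed morning→Abara+Tran, Wed afternoon→Ivanova.
Total: 122 + 120 + 136 + 128 + 120 + 128 + 136 + 122 + 140 = $1152.

$1152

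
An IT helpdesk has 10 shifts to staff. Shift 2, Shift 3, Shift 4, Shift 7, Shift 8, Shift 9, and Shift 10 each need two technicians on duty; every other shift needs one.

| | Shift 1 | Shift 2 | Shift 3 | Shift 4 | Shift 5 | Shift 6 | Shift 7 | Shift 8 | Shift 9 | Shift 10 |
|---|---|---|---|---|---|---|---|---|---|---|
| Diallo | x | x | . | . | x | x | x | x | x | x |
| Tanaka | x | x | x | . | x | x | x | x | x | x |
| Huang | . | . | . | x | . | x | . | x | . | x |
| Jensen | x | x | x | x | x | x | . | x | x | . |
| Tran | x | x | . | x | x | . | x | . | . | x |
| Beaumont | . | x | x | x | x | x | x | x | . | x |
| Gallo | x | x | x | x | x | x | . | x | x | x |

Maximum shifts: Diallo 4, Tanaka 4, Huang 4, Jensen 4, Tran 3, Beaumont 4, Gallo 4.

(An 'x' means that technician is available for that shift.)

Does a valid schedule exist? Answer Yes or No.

One valid schedule: Shift 1→Diallo, Shift 2→Tanaka+Jensen, Shift 3→Tanaka+Jensen, Shift 4→Huang+Jensen, Shift 5→Diallo, Shift 6→Diallo, Shift 7→Diallo+Tanaka, Shift 8→Huang+Beaumont, Shift 9→Tanaka+Jensen, Shift 10→Huang+Tran.
Loads: Diallo 4/4, Tanaka 4/4, Huang 3/4, Jensen 4/4, Tran 1/3, Beaumont 1/4, Gallo 0/4 — all within limits.

Yes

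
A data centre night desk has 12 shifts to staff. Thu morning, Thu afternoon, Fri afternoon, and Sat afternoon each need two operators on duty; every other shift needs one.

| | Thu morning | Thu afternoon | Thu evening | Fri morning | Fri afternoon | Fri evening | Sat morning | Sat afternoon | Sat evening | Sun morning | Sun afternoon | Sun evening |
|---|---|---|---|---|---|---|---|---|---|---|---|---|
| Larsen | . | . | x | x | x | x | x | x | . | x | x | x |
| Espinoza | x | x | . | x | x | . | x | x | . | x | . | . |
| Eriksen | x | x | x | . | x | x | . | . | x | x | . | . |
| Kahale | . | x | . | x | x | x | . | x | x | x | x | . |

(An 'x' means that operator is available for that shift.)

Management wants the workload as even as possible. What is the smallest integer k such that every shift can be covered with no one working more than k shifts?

With 4 operators and 16 worker-slots to fill, someone must work at least ⌈16/4⌉ = 4 shifts, so k ≥ 4.
k = 4 works: Thu morning→Espinoza+Eriksen, Thu afternoon→Espinoza+Eriksen, Thu evening→Larsen, Fri morning→Espinoza, Fri afternoon→Eriksen+Kahale, Fri evening→Kahale, Sat morning→Larsen, Sat afternoon→Espinoza+Kahale, Sat evening→Eriksen, Sun morning→Kahale, Sun afternoon→Larsen, Sun evening→Larsen.
Loads: Larsen 4, Espinoza 4, Eriksen 4, Kahale 4 — all ≤ 4.

4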